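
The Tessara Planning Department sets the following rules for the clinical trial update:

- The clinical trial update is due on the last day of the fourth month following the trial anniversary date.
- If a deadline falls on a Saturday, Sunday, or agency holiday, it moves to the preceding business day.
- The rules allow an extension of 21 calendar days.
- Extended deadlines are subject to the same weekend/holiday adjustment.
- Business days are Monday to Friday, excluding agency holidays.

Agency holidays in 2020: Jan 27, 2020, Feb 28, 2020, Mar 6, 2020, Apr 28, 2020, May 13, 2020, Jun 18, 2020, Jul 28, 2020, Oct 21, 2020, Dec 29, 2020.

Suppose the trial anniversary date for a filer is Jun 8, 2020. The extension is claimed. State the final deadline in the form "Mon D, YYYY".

Nov 20, 2020

4 months after Jun 8, 2020 falls in October 2020; the last day of that month is Oct 31, 2020.
Oct 31, 2020 falls on a Saturday. Rolling to the preceding business day gives Oct 30, 2020, a Friday.
With the 21-day extension, Oct 30, 2020 becomes Nov 20, 2020.
Since Nov 20, 2020 is a Friday and not a holiday, the date is unchanged.
So the filing is due Nov 20, 2020.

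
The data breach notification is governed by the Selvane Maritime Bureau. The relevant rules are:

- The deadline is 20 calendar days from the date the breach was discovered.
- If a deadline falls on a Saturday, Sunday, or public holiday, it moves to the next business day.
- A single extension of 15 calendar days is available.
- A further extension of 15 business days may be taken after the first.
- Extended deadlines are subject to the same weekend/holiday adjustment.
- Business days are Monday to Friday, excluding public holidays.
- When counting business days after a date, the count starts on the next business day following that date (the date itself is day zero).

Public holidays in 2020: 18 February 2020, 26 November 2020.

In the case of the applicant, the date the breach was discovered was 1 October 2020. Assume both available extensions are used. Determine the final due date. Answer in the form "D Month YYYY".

Adding 20 calendar days to 1 October 2020 gives 21 October 2020.
21 October 2020 (Wednesday) is already a business day.
The 15-calendar-day extension moves the deadline from 21 October 2020 to 5 November 2020.
Since 5 November 2020 is a Thursday and not a holiday, the date is unchanged.
The 15-business-day extension runs from 5 November 2020 to 27 November 2020.
27 November 2020 (Friday) is already a business day.
Deadline: 27 November 2020.

27 November 2020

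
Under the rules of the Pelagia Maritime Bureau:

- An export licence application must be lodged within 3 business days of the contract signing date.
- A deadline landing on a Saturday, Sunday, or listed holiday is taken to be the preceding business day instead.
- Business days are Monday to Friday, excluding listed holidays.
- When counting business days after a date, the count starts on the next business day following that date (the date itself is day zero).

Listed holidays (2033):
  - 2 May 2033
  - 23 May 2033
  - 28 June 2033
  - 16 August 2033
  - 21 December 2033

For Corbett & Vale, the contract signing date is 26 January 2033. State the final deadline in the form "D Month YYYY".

31 January 2033

Starting the day after 26 January 2033 and counting 3 business days lands on 31 January 2033.
Since 31 January 2033 is a Monday and not a holiday, the date is unchanged.
Deadline: 31 January 2033.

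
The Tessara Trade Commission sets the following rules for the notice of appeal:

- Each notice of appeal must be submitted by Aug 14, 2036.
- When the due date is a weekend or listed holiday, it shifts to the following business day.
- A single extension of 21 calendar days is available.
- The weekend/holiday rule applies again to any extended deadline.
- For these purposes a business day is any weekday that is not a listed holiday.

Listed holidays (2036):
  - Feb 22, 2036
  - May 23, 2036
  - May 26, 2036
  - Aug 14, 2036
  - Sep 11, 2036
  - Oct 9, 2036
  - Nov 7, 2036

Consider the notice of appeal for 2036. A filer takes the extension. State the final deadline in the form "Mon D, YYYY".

Start from the fixed due date, Aug 14, 2036.
Aug 14, 2036 falls on a listed holiday. Rolling to the next business day gives Aug 15, 2036, a Friday.
Applying the 21-calendar-day extension: Aug 15, 2036 + 21 days = Sep 5, 2036.
Sep 5, 2036 is a Friday and not a listed holiday, so it stands.
The final due date is Sep 5, 2036.

Sep 5, 2036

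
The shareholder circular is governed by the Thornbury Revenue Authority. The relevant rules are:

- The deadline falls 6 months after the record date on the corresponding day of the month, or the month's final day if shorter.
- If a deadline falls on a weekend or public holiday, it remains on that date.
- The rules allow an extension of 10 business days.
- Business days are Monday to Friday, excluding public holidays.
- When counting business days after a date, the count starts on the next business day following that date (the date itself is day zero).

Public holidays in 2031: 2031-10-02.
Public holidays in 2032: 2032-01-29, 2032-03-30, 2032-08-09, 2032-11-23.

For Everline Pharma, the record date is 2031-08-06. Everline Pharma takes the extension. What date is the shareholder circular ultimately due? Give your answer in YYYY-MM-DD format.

2032-02-20

6 months after 2031-08-06, on the same day of the month, is 2032-02-06.
2032-02-06 falls on a Friday. The rules make no weekend/holiday allowance, so it remains 2032-02-06.
Applying the 10-business-day extension: 10 business days after 2032-02-06 is 2032-02-20.
No adjustment is made for weekends or holidays, so 2032-02-20 stands.
The final due date is 2032-02-20.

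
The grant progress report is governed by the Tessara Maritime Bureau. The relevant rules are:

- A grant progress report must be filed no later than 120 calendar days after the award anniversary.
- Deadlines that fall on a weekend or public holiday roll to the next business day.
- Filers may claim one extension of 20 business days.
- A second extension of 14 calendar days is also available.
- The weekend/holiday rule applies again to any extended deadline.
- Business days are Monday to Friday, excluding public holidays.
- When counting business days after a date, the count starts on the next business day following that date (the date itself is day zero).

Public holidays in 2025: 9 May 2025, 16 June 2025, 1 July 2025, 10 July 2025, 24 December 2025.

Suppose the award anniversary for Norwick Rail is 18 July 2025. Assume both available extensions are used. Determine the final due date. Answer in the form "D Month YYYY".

29 December 2025

From 18 July 2025, 120 calendar days later is 15 November 2025.
15 November 2025 is a Saturday, so it moves to the next business day, 17 November 2025 (Monday).
Applying the 20-business-day extension: 20 business days after 17 November 2025 is 15 December 2025.
15 December 2025 falls on a Monday, which is a business day, so no adjustment is needed.
Applying the 14-calendar-day extension: 15 December 2025 + 14 days = 29 December 2025.
29 December 2025 (Monday) is already a business day.
Final deadline: 29 December 2025.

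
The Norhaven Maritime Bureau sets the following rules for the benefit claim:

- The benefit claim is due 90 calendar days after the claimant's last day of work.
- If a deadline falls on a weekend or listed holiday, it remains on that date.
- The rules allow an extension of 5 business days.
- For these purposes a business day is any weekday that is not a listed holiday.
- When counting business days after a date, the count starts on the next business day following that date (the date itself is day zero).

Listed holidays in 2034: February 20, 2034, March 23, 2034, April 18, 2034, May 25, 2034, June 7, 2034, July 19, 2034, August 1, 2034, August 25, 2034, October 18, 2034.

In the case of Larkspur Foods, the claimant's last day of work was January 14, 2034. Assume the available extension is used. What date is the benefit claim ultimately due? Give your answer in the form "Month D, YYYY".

April 24, 2034

Trigger date January 14, 2034 + 90 calendar days = April 14, 2034.
No adjustment is made for weekends or holidays, so April 14, 2034 stands.
Counting 5 further business days from April 14, 2034 reaches April 24, 2034.
April 24, 2034 falls on a Monday. The rules make no weekend/holiday allowance, so it remains April 24, 2034.
So the filing is due April 24, 2034.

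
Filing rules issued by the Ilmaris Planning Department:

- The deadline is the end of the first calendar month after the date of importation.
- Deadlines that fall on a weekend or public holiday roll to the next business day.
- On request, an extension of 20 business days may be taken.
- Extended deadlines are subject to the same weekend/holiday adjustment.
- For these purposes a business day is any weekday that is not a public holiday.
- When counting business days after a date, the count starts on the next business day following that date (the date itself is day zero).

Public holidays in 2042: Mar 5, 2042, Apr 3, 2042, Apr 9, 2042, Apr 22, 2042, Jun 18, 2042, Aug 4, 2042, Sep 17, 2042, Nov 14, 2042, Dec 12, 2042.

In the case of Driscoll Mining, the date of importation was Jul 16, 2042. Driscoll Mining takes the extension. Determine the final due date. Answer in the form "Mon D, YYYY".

Sep 30, 2042

1 month after Jul 16, 2042 falls in August 2042; the last day of that month is Aug 31, 2042.
Aug 31, 2042 is a Sunday, so it moves to the next business day, Sep 1, 2042 (Monday).
The 20-business-day extension runs from Sep 1, 2042 to Sep 30, 2042.
Since Sep 30, 2042 is a Tuesday and not a holiday, the date is unchanged.
Final deadline: Sep 30, 2042.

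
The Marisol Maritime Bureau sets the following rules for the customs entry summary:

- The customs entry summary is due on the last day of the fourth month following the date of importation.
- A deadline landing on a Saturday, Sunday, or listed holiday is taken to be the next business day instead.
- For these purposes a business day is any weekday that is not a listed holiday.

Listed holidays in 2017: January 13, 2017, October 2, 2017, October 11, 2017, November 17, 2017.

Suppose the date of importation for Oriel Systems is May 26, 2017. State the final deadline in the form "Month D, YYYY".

4 months after May 26, 2017 is September 2017; that month ends on September 30, 2017.
September 30, 2017 falls on a Saturday. Rolling to the next business day gives October 3, 2017, a Tuesday.
Final deadline: October 3, 2017.

October 3, 2017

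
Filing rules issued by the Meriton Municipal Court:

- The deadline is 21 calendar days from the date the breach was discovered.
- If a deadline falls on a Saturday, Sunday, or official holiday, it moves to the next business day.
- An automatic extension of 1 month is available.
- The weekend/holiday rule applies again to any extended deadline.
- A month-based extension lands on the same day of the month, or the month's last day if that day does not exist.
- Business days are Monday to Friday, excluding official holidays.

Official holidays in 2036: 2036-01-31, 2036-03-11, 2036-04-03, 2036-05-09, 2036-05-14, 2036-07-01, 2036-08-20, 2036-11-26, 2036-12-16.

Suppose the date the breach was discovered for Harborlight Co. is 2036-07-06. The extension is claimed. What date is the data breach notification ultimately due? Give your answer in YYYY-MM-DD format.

2036-08-28

21 calendar days after 2036-07-06 is 2036-07-27.
2036-07-27 is a Sunday; the next business day is 2036-07-28 (Monday).
Add 1 month to 2036-07-28: 2036-08-28.
2036-08-28 is a Thursday and not a listed holiday, so it stands.
So the filing is due 2036-08-28.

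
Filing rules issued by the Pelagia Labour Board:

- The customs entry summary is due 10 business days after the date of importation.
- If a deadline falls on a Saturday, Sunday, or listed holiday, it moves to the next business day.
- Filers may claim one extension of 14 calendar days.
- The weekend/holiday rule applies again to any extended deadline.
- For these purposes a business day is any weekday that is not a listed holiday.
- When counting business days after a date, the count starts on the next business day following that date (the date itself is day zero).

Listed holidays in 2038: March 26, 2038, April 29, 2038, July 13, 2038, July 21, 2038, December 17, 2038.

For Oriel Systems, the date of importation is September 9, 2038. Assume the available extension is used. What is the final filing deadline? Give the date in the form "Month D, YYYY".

Counting 10 business days after September 9, 2038 (skipping weekends and listed holidays) reaches September 23, 2038.
September 23, 2038 is a Thursday and not a listed holiday, so it stands.
The 14-calendar-day extension moves the deadline from September 23, 2038 to October 7, 2038.
October 7, 2038 falls on a Thursday, which is a business day, so no adjustment is needed.
Deadline: October 7, 2038.

October 7, 2038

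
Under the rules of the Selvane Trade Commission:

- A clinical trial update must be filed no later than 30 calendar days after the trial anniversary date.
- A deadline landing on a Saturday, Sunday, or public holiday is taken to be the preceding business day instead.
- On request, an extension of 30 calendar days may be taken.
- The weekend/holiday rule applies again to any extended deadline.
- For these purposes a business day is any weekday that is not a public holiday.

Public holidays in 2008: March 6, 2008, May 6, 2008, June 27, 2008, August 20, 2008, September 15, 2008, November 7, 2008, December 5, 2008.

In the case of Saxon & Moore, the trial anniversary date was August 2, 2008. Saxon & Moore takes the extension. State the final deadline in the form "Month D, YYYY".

October 1, 2008

Trigger date August 2, 2008 + 30 calendar days = September 1, 2008.
September 1, 2008 (Monday) is already a business day.
Add the 30 calendar-day extension to September 1, 2008: October 1, 2008.
October 1, 2008 falls on a Wednesday, which is a business day, so no adjustment is needed.
Deadline: October 1, 2008.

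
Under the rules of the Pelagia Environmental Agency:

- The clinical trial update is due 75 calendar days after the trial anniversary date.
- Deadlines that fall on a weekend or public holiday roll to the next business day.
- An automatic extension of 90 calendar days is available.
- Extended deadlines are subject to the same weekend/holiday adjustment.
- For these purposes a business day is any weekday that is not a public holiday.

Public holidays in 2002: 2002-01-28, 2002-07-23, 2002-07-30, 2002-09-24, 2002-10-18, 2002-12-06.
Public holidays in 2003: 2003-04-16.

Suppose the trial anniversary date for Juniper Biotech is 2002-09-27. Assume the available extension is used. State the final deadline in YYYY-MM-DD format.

2003-03-11

75 calendar days after 2002-09-27 is 2002-12-11.
2002-12-11 falls on a Wednesday, which is a business day, so no adjustment is needed.
The 90-calendar-day extension moves the deadline from 2002-12-11 to 2003-03-11.
2003-03-11 (Tuesday) is already a business day.
The final due date is 2003-03-11.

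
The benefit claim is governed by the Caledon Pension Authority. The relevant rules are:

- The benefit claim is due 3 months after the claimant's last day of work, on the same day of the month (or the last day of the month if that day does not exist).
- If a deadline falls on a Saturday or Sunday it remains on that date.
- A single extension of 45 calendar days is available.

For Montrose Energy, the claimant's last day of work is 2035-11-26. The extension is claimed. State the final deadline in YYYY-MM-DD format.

2036-04-11

3 months after 2035-11-26, on the same day of the month, is 2036-02-26.
2036-02-26 falls on a Tuesday. The rules make no weekend/holiday allowance, so it remains 2036-02-26.
With the 45-day extension, 2036-02-26 becomes 2036-04-11.
2036-04-11 falls on a Friday. The rules make no weekend/holiday allowance, so it remains 2036-04-11.
The final due date is 2036-04-11.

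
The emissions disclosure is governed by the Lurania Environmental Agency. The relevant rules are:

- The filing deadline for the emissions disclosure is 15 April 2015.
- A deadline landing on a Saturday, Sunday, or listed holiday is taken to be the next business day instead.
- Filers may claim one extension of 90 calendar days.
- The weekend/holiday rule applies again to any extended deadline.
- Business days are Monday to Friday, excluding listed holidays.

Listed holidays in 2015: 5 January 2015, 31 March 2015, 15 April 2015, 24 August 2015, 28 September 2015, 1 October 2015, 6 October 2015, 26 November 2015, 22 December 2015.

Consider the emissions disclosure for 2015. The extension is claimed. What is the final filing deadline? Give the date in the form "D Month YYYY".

15 July 2015

The statutory due date is 15 April 2015.
15 April 2015 is a listed holiday; the next business day is 16 April 2015 (Thursday).
With the 90-day extension, 16 April 2015 becomes 15 July 2015.
15 July 2015 falls on a Wednesday, which is a business day, so no adjustment is needed.
So the filing is due 15 July 2015.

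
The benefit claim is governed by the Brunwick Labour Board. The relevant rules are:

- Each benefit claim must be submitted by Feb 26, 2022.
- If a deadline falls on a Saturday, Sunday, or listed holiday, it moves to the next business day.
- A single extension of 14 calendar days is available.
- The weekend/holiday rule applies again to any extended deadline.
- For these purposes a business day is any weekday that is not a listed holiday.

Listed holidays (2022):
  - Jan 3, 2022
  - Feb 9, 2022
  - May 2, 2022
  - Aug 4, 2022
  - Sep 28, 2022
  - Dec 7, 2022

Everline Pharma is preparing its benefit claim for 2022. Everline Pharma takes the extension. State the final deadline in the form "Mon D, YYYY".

The stated deadline is Feb 26, 2022.
Feb 26, 2022 is a Saturday, so it moves to the next business day, Feb 28, 2022 (Monday).
With the 14-day extension, Feb 28, 2022 becomes Mar 14, 2022.
Mar 14, 2022 (Monday) is already a business day.
So the filing is due Mar 14, 2022.

Mar 14, 2022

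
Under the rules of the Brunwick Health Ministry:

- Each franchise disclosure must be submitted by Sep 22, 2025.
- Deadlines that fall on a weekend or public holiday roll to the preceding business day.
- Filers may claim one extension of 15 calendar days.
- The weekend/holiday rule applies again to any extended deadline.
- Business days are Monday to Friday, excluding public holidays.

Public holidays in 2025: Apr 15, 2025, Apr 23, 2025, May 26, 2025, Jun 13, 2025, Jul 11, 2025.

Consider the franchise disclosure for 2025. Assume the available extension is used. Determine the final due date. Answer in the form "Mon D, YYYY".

Oct 7, 2025

Start from the fixed due date, Sep 22, 2025.
Sep 22, 2025 is a Monday and not a listed holiday, so it stands.
The 15-calendar-day extension moves the deadline from Sep 22, 2025 to Oct 7, 2025.
Oct 7, 2025 (Tuesday) is already a business day.
So the filing is due Oct 7, 2025.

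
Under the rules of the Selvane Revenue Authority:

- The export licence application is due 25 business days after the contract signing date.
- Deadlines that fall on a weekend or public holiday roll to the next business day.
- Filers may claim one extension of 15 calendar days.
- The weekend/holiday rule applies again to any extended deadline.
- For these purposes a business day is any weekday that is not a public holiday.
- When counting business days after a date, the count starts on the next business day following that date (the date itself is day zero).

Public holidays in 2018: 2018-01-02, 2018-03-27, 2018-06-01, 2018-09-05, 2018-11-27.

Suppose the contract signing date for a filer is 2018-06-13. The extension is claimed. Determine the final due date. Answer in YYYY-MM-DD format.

Starting the day after 2018-06-13 and counting 25 business days lands on 2018-07-18.
2018-07-18 falls on a Wednesday, which is a business day, so no adjustment is needed.
Add the 15 calendar-day extension to 2018-07-18: 2018-08-02.
2018-08-02 (Thursday) is already a business day.
The final due date is 2018-08-02.

2018-08-02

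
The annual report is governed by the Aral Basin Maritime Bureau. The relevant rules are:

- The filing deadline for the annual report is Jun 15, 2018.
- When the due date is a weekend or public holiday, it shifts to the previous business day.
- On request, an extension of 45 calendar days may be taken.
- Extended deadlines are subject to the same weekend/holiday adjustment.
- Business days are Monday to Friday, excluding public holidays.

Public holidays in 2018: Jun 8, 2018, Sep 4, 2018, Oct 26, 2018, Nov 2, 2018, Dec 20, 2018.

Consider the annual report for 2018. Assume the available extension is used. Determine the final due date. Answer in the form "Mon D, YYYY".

Jul 30, 2018

Start from the fixed due date, Jun 15, 2018.
Since Jun 15, 2018 is a Friday and not a holiday, the date is unchanged.
With the 45-day extension, Jun 15, 2018 becomes Jul 30, 2018.
Since Jul 30, 2018 is a Monday and not a holiday, the date is unchanged.
The final due date is Jul 30, 2018.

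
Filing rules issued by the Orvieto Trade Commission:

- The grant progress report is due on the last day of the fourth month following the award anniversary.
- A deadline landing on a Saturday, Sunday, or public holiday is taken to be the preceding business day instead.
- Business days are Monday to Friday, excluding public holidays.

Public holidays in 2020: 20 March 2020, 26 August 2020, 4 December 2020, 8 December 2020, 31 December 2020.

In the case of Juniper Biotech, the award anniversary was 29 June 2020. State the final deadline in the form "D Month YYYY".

4 months after 29 June 2020 falls in October 2020; the last day of that month is 31 October 2020.
Because 31 October 2020 is a Saturday, the deadline becomes 30 October 2020 (Friday).
Deadline: 30 October 2020.

30 October 2020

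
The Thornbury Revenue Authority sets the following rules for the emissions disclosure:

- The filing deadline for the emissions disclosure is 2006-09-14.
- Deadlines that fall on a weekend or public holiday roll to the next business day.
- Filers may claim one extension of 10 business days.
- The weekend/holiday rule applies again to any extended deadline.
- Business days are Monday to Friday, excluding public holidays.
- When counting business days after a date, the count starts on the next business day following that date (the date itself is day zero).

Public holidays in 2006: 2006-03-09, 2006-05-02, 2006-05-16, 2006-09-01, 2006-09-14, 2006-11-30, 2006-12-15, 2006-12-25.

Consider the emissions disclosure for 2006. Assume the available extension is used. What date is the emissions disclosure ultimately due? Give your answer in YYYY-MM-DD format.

Start from the fixed due date, 2006-09-14.
2006-09-14 is a listed holiday; the next business day is 2006-09-15 (Friday).
Counting 10 further business days from 2006-09-15 reaches 2006-09-29.
2006-09-29 (Friday) is already a business day.
The final due date is 2006-09-29.

2006-09-29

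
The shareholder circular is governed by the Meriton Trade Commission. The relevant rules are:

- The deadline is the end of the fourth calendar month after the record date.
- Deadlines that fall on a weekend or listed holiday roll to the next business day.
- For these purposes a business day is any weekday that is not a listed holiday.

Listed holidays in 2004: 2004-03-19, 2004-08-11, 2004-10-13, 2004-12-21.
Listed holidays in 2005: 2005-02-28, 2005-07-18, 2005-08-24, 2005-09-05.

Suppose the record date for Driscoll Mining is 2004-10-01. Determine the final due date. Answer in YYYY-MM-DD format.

2005-03-01

4 months after 2004-10-01 falls in February 2005; the last day of that month is 2005-02-28.
2005-02-28 is a listed holiday, so it moves to the next business day, 2005-03-01 (Tuesday).
So the filing is due 2005-03-01.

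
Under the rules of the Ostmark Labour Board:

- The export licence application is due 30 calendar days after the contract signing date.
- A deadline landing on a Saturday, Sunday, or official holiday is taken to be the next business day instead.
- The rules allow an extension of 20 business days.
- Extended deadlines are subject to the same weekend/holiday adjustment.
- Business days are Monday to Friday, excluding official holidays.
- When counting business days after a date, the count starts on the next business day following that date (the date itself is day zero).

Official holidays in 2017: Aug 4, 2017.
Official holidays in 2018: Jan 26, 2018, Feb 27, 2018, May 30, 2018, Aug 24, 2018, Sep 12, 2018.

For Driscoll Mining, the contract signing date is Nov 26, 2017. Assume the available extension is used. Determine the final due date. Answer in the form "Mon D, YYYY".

Jan 23, 2018

Trigger date Nov 26, 2017 + 30 calendar days = Dec 26, 2017.
Since Dec 26, 2017 is a Tuesday and not a holiday, the date is unchanged.
Counting 20 further business days from Dec 26, 2017 reaches Jan 23, 2018.
Jan 23, 2018 (Tuesday) is already a business day.
Final deadline: Jan 23, 2018.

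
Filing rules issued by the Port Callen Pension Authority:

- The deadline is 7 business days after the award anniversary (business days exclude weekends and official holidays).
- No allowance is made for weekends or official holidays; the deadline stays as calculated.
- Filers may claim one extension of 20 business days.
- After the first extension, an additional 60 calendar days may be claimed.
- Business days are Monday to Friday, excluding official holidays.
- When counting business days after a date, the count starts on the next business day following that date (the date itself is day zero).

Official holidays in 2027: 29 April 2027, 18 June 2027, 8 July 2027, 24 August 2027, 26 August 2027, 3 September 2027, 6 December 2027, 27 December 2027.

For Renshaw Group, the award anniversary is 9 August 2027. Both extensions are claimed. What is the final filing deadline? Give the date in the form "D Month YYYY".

Counting 7 business days after 9 August 2027 (skipping weekends and listed holidays) reaches 18 August 2027.
18 August 2027 falls on a Wednesday. The rules make no weekend/holiday allowance, so it remains 18 August 2027.
Counting 20 further business days from 18 August 2027 reaches 20 September 2027.
20 September 2027 falls on a Monday. The rules make no weekend/holiday allowance, so it remains 20 September 2027.
Applying the 60-calendar-day extension: 20 September 2027 + 60 days = 19 November 2027.
19 November 2027 is a Friday; no weekend or holiday adjustment applies.
The final due date is 19 November 2027.

19 November 2027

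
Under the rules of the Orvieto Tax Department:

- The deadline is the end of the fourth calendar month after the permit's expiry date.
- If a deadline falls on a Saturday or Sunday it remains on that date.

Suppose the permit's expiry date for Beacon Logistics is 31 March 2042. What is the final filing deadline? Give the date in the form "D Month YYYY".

31 July 2042

4 months after 31 March 2042 is July 2042; that month ends on 31 July 2042.
31 July 2042 is a Thursday; no weekend or holiday adjustment applies.
Final deadline: 31 July 2042.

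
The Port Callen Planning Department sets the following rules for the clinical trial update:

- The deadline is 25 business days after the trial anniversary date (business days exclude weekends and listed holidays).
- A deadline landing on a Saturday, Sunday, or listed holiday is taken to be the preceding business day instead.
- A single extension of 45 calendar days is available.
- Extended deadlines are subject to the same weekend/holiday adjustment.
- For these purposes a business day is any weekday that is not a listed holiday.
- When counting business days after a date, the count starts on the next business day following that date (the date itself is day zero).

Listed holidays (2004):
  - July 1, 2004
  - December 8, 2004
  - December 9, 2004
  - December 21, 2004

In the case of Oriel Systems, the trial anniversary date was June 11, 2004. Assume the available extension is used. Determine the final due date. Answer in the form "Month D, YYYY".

Counting 25 business days after June 11, 2004 (skipping weekends and listed holidays) reaches July 19, 2004.
July 19, 2004 falls on a Monday, which is a business day, so no adjustment is needed.
With the 45-day extension, July 19, 2004 becomes September 2, 2004.
Since September 2, 2004 is a Thursday and not a holiday, the date is unchanged.
Deadline: September 2, 2004.

September 2, 2004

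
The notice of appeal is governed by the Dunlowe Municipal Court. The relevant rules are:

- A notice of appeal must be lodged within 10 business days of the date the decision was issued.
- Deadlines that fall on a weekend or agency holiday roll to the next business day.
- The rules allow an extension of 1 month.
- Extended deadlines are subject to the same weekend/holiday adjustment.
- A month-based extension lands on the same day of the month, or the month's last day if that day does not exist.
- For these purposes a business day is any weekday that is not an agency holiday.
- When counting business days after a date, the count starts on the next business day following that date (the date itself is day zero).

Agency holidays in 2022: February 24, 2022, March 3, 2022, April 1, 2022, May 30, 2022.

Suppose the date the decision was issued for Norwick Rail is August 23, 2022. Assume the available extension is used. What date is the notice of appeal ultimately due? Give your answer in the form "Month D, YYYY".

October 6, 2022

Counting 10 business days after August 23, 2022 (skipping weekends and listed holidays) reaches September 6, 2022.
September 6, 2022 is a Tuesday and not a listed holiday, so it stands.
Applying the 1 month extension: 1 month after September 6, 2022 is October 6, 2022.
October 6, 2022 (Thursday) is already a business day.
Deadline: October 6, 2022.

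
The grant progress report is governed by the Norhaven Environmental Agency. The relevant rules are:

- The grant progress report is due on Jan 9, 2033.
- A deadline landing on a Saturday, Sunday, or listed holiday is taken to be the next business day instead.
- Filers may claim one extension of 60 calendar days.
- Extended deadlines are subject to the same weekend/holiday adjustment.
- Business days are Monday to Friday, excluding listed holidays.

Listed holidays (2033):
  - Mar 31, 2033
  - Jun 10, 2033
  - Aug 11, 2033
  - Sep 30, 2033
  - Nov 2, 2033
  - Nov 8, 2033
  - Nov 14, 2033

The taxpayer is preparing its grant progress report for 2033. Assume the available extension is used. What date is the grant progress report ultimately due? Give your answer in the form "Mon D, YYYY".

The stated deadline is Jan 9, 2033.
Jan 9, 2033 falls on a Sunday. Rolling to the next business day gives Jan 10, 2033, a Monday.
The 60-calendar-day extension moves the deadline from Jan 10, 2033 to Mar 11, 2033.
Mar 11, 2033 is a Friday and not a listed holiday, so it stands.
The final due date is Mar 11, 2033.

Mar 11, 2033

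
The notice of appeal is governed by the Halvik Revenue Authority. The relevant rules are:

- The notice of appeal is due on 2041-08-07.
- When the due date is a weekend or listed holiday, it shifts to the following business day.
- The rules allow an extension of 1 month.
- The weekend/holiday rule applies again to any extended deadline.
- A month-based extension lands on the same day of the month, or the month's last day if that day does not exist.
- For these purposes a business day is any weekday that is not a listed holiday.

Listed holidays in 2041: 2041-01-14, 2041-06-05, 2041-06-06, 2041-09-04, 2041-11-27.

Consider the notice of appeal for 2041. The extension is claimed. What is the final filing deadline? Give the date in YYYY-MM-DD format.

2041-09-09

The statutory due date is 2041-08-07.
2041-08-07 falls on a Wednesday, which is a business day, so no adjustment is needed.
Applying the 1 month extension: 1 month after 2041-08-07 is 2041-09-07.
Because 2041-09-07 is a Saturday, the deadline becomes 2041-09-09 (Monday).
Deadline: 2041-09-09.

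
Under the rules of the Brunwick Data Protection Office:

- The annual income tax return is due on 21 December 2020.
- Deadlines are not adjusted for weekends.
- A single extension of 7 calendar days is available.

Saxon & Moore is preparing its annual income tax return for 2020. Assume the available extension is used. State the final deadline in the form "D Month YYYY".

The statutory due date is 21 December 2020.
No adjustment is made for weekends or holidays, so 21 December 2020 stands.
With the 7-day extension, 21 December 2020 becomes 28 December 2020.
28 December 2020 falls on a Monday. The rules make no weekend/holiday allowance, so it remains 28 December 2020.
The final due date is 28 December 2020.

28 December 2020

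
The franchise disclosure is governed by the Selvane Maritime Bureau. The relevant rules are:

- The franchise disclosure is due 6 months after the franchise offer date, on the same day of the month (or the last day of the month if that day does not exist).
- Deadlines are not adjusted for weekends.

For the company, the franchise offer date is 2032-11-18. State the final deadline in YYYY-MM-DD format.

6 months from 2032-11-18 is 2033-05-18.
No adjustment is made for weekends or holidays, so 2033-05-18 stands.
The final due date is 2033-05-18.

2033-05-18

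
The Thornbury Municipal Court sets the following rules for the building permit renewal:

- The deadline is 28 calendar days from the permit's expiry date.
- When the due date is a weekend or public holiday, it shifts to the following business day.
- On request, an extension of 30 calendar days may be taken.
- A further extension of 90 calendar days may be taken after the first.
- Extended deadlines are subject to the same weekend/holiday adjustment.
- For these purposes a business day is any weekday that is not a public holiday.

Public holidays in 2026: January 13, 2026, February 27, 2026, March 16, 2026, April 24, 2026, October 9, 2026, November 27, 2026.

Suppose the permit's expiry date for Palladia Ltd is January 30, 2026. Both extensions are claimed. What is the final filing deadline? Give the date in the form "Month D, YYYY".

Trigger date January 30, 2026 + 28 calendar days = February 27, 2026.
Because February 27, 2026 is a listed holiday, the deadline becomes March 2, 2026 (Monday).
Applying the 30-calendar-day extension: March 2, 2026 + 30 days = April 1, 2026.
Since April 1, 2026 is a Wednesday and not a holiday, the date is unchanged.
The 90-calendar-day extension moves the deadline from April 1, 2026 to June 30, 2026.
June 30, 2026 (Tuesday) is already a business day.
Final deadline: June 30, 2026.

June 30, 2026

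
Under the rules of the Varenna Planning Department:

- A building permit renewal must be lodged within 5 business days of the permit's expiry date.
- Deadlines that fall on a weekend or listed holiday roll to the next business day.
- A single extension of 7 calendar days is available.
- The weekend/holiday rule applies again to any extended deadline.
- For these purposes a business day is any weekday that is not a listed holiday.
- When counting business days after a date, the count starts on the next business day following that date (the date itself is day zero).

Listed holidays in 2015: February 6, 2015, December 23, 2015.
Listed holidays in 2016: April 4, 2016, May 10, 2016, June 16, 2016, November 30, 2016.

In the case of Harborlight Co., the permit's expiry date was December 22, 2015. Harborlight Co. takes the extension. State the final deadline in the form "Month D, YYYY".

Starting the day after December 22, 2015 and counting 5 business days lands on December 30, 2015.
December 30, 2015 (Wednesday) is already a business day.
Applying the 7-calendar-day extension: December 30, 2015 + 7 days = January 6, 2016.
January 6, 2016 (Wednesday) is already a business day.
So the filing is due January 6, 2016.

January 6, 2016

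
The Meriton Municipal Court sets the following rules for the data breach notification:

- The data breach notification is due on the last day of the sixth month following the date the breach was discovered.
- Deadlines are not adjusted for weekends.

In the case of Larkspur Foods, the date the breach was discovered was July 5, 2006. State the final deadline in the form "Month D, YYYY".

January 31, 2007

The sixth month after July 5, 2006 is January 2007, whose last day is January 31, 2007.
January 31, 2007 is a Wednesday; no weekend or holiday adjustment applies.
Final deadline: January 31, 2007.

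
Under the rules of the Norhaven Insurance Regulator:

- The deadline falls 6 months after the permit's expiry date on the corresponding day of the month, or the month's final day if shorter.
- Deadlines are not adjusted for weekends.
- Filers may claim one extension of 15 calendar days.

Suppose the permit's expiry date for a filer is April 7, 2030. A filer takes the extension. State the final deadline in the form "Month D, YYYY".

Moving 6 months forward from April 7, 2030 on the corresponding day gives October 7, 2030.
October 7, 2030 falls on a Monday. The rules make no weekend/holiday allowance, so it remains October 7, 2030.
Applying the 15-calendar-day extension: October 7, 2030 + 15 days = October 22, 2030.
October 22, 2030 is a Tuesday; no weekend or holiday adjustment applies.
So the filing is due October 22, 2030.

October 22, 2030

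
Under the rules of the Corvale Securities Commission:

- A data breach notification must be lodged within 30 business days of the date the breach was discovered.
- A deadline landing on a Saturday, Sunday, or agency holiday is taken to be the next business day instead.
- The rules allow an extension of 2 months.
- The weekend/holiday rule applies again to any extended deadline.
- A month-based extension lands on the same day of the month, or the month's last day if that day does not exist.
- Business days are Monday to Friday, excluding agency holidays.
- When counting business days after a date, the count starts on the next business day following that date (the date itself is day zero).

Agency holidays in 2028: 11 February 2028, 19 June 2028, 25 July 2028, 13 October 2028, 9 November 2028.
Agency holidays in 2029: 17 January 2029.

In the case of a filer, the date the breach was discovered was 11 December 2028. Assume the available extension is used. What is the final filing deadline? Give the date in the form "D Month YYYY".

23 March 2029

Counting 30 business days after 11 December 2028 (skipping weekends and listed holidays) reaches 23 January 2029.
23 January 2029 falls on a Tuesday, which is a business day, so no adjustment is needed.
The 2 months extension carries 23 January 2029 to 23 March 2029.
23 March 2029 falls on a Friday, which is a business day, so no adjustment is needed.
Deadline: 23 March 2029.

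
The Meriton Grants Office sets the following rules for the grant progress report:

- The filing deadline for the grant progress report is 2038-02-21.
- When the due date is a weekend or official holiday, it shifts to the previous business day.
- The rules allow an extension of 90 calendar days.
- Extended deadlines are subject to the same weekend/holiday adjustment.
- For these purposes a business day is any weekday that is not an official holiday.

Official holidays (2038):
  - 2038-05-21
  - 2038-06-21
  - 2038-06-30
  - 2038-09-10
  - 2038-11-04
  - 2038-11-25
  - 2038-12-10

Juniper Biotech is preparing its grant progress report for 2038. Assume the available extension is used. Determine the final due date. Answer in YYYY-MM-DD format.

2038-05-20

The stated deadline is 2038-02-21.
Because 2038-02-21 is a Sunday, the deadline becomes 2038-02-19 (Friday).
The 90-calendar-day extension moves the deadline from 2038-02-19 to 2038-05-20.
Since 2038-05-20 is a Thursday and not a holiday, the date is unchanged.
Final deadline: 2038-05-20.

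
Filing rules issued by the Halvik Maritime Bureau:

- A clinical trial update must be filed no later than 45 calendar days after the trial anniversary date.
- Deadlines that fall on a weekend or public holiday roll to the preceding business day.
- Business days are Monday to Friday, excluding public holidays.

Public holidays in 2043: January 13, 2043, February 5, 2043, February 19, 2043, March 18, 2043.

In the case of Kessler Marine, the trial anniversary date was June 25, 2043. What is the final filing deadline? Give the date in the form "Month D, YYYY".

From June 25, 2043, 45 calendar days later is August 9, 2043.
August 9, 2043 is a Sunday, so it moves to the preceding business day, August 7, 2043 (Friday).
Deadline: August 7, 2043.

August 7, 2043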